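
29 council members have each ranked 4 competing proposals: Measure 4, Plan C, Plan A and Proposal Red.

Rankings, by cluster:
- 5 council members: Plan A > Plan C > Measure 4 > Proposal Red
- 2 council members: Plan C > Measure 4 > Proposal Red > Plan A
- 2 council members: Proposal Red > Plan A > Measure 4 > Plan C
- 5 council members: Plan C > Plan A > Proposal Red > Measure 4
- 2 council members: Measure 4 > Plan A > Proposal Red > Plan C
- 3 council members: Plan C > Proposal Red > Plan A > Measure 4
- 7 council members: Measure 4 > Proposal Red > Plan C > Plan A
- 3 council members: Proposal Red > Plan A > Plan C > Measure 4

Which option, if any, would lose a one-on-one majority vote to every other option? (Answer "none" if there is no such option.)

none

Head-to-head results (29 council members):
Measure 4 vs Plan C: Plan C, 18–11.
Measure 4 vs Plan A: Measure 4 is ranked higher on 2+2+7 = 11 ballots, Plan A on 18. Plan A wins 18–11.
Measure 4 vs Proposal Red: Measure 4 wins 16–13.
Plan C–Plan A: Plan C 17–12.
Plan C vs Proposal Red: Plan C, 15–14.
Plan A vs Proposal Red: 12 to 17, Proposal Red.
No option is winless: Measure 4 beats Proposal Red; Plan C beats Measure 4; Plan A beats Measure 4; Proposal Red beats Plan A. There is no Condorcet loser.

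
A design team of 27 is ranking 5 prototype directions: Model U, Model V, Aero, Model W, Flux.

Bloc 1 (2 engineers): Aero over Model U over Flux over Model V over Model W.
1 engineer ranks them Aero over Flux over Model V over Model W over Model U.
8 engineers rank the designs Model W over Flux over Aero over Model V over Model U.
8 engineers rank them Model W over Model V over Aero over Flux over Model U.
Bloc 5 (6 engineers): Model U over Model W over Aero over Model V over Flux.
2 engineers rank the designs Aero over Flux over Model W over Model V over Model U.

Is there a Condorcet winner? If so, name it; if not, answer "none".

Check each pair by majority over 27 ballots:
Model U vs Model V: Model U preferred on 2+6 = 8 ballots; Model V wins 19–8.
Model U vs Aero: Model U is ranked higher on 6 ballots, Aero on 21. Aero wins 21–6.
Model U vs Model W: 8 to 19, Model W.
Model U vs Flux: 8 to 19, Flux.
Model V vs Aero: Model V is ranked higher on 8 ballots, Aero on 19. Aero wins 19–8.
Model V vs Model W: Model V is ranked higher on 2+1 = 3 ballots, Model W on 24. Model W wins 24–3.
Model V vs Flux: Model V is ranked higher on 8+6 = 14 ballots, Flux on 13. Model V wins 14–13.
Aero vs Model W: Aero is ranked higher on 2+1+2 = 5 ballots, Model W on 22. Model W wins 22–5.
Aero vs Flux: Aero preferred on 2+1+8+6+2 = 19 ballots; Aero wins 19–8.
Model W vs Flux: Model W preferred on 8+8+6 = 22 ballots; Model W wins 22–5.
Model W defeats every rival head-to-head and is the Condorcet winner.

Model W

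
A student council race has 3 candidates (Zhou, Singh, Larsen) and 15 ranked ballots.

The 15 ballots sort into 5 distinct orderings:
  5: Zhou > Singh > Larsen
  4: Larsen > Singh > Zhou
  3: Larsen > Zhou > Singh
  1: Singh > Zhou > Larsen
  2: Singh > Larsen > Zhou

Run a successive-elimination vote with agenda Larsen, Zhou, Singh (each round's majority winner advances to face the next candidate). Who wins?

Singh

Round 1: Larsen vs Zhou — 9–6, Larsen advances.
Round 2: Larsen vs Singh — 7–8, Singh advances.
Singh survives the agenda.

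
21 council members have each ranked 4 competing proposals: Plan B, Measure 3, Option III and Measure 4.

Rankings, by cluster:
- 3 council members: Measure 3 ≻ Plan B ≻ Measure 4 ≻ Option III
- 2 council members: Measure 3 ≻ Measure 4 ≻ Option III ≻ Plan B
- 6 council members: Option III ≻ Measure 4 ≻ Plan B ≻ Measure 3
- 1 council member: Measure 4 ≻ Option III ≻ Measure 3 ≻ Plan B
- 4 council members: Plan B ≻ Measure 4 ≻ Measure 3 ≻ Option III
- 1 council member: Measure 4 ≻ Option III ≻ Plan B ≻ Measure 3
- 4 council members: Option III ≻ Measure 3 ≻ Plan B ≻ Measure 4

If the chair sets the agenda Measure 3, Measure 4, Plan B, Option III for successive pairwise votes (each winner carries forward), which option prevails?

Option III

Round 1: Measure 3 vs Measure 4 — 9–12, Measure 4 advances.
Round 2: Measure 4 vs Plan B — 10–11, Plan B advances.
Round 3: Plan B vs Option III — 7–14, Option III advances.
The agenda winner is Option III.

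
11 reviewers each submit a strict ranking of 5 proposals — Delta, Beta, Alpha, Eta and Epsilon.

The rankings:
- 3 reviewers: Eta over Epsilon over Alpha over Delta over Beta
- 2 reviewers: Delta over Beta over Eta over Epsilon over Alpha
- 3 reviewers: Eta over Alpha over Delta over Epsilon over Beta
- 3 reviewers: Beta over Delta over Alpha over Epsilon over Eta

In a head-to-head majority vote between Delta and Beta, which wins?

Ballots ranking Delta above Beta: 3 + 2 + 3 = 8.
Ballots ranking Beta above Delta: 11 − 8 = 3.
Delta wins the head-to-head 8–3.

Delta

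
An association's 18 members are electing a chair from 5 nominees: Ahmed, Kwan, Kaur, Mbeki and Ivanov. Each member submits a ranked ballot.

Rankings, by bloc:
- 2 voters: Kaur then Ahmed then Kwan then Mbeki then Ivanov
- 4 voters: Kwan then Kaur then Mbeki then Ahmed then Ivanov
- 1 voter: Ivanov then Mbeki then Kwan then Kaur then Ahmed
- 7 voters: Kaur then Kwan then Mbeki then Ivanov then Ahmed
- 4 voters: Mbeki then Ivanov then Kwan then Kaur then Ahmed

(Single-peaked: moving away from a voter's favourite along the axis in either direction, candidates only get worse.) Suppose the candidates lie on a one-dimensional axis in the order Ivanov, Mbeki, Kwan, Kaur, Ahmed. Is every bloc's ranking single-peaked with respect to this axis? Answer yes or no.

Axis positions: Ivanov=1, Mbeki=2, Kwan=3, Kaur=4, Ahmed=5.
Bloc 1 (peak Kaur at position 4): ranking walks positions 4-5-3-2-1, expanding outward from the peak — single-peaked.
Bloc 2 (peak Kwan at position 3): ranking walks positions 3-4-2-5-1, expanding outward from the peak — single-peaked.
Bloc 3 (peak Ivanov at position 1): ranking walks positions 1-2-3-4-5, expanding outward from the peak — single-peaked.
Bloc 4 (peak Kaur at position 4): ranking walks positions 4-3-2-1-5, expanding outward from the peak — single-peaked.
Bloc 5 (peak Mbeki at position 2): ranking walks positions 2-1-3-4-5, expanding outward from the peak — single-peaked.
Every ranking is single-peaked on this axis.

yes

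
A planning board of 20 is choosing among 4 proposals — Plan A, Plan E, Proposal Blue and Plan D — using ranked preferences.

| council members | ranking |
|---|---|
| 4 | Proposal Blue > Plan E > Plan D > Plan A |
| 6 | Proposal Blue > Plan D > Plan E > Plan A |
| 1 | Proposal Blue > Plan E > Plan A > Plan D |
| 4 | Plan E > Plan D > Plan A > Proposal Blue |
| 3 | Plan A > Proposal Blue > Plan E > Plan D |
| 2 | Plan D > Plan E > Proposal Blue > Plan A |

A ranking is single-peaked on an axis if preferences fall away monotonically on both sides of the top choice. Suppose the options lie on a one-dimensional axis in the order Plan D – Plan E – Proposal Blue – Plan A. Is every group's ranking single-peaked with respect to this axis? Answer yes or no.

Axis positions: Plan D=1, Plan E=2, Proposal Blue=3, Plan A=4.
Group 1 (peak Proposal Blue at position 3): ranking walks positions 3-2-1-4, expanding outward from the peak — single-peaked.
Group 2: ranking walks positions 3-1-2-4; Plan D is ranked above Plan E even though Plan E lies between Plan D and the peak Proposal Blue on the axis — preferences dip and rise again. Not single-peaked.
Group 3 (peak Proposal Blue at position 3): ranking walks positions 3-2-4-1, expanding outward from the peak — single-peaked.
Group 4: ranking walks positions 2-1-4-3; Plan A is ranked above Proposal Blue even though Proposal Blue lies between Plan A and the peak Plan E on the axis — preferences dip and rise again. Not single-peaked.
Group 5 (peak Plan A at position 4): ranking walks positions 4-3-2-1, expanding outward from the peak — single-peaked.
Group 6 (peak Plan D at position 1): ranking walks positions 1-2-3-4, expanding outward from the peak — single-peaked.
Group 2 violates single-peakedness, so the profile is not single-peaked on this axis.

no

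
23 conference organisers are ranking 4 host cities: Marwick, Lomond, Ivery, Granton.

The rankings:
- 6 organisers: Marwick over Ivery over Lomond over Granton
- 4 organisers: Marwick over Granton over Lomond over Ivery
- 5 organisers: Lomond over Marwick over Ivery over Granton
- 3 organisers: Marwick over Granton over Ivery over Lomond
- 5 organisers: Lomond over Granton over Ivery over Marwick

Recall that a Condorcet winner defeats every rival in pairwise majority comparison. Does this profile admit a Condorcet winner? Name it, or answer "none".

Marwick

Head-to-head results (23 organisers):
Marwick vs Lomond: 13 to 10, Marwick.
Marwick vs Ivery: Marwick is ranked higher on 6+4+5+3 = 18 ballots, Ivery on 5. Marwick wins 18–5.
Marwick vs Granton: Marwick is ranked higher on 6+4+5+3 = 18 ballots, Granton on 5. Marwick wins 18–5.
Lomond–Ivery: Lomond 14–9.
Lomond vs Granton: Lomond wins 16–7.
Ivery vs Granton: Granton wins 12–11.
Marwick wins every pairwise contest, so Marwick is the Condorcet winner.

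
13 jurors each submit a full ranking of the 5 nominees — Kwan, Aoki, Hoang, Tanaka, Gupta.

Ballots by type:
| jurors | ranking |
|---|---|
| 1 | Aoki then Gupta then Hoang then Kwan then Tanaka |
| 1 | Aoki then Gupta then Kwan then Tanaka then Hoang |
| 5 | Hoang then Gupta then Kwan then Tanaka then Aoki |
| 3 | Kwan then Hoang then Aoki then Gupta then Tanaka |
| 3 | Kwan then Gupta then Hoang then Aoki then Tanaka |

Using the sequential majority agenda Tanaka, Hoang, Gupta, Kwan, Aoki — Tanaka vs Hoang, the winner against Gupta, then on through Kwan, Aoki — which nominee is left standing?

Round 1: Tanaka vs Hoang — 1–12, Hoang advances.
Round 2: Hoang vs Gupta — 8–5, Hoang advances.
Round 3: Hoang vs Kwan — 6–7, Kwan advances.
Round 4: Kwan vs Aoki — 11–2, Kwan advances.
Kwan survives the agenda.

Kwan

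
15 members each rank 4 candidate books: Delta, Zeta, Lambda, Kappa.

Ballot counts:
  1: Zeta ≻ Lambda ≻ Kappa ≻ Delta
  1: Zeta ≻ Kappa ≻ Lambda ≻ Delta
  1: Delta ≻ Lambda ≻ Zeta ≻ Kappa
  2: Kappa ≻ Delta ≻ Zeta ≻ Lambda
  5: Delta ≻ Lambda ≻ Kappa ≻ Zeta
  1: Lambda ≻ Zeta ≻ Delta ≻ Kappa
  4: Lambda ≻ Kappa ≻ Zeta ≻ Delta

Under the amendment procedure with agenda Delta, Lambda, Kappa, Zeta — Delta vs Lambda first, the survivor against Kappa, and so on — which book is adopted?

Kappa

Round 1: Delta vs Lambda — 8–7, Delta advances.
Round 2: Delta vs Kappa — 7–8, Kappa advances.
Round 3: Kappa vs Zeta — 11–4, Kappa advances.
The agenda winner is Kappa.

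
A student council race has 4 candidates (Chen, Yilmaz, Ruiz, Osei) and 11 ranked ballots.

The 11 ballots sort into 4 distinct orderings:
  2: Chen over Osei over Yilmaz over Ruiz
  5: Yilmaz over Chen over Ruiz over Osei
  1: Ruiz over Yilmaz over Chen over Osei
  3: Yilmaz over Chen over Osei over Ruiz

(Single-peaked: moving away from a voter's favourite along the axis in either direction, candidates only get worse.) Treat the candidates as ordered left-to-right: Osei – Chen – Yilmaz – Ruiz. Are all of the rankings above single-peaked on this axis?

Axis positions: Osei=1, Chen=2, Yilmaz=3, Ruiz=4.
Ballot type 1 (peak Chen at position 2): ranking walks positions 2-1-3-4, expanding outward from the peak — single-peaked.
Ballot type 2 (peak Yilmaz at position 3): ranking walks positions 3-2-4-1, expanding outward from the peak — single-peaked.
Ballot type 3 (peak Ruiz at position 4): ranking walks positions 4-3-2-1, expanding outward from the peak — single-peaked.
Ballot type 4 (peak Yilmaz at position 3): ranking walks positions 3-2-1-4, expanding outward from the peak — single-peaked.
Every ranking is single-peaked on this axis.

yes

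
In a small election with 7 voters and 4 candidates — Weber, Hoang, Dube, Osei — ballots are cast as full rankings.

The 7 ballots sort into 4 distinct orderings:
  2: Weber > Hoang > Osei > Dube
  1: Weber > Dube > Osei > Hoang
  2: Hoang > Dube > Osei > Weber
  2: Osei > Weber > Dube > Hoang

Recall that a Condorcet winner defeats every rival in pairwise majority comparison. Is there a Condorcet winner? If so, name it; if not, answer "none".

none

Check each pair by majority over 7 ballots:
Weber vs Hoang: Weber wins 5–2.
Weber vs Dube: Weber, 5–2.
Weber vs Osei: Osei, 4–3.
Hoang–Dube: Hoang 4–3.
Hoang vs Osei: Hoang, 4–3.
Dube–Osei: Osei 4–3.
Each candidate drops at least one matchup (Weber loses to Osei; Hoang loses to Weber; Dube loses to Weber; Osei loses to Hoang); the cycle Weber beats Hoang beats Osei beats Weber rules out a Condorcet winner.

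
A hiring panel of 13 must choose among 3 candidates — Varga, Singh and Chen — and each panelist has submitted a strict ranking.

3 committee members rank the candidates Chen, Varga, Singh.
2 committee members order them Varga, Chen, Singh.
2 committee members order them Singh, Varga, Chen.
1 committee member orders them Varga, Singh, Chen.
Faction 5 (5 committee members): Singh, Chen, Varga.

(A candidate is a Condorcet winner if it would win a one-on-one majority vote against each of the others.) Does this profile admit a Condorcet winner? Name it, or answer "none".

Singh

Head-to-head results (13 committee members):
Varga vs Singh: Singh wins 7–6.
Varga vs Chen: Chen wins 8–5.
Singh–Chen: Singh 8–5.
Singh defeats every rival head-to-head and is the Condorcet winner.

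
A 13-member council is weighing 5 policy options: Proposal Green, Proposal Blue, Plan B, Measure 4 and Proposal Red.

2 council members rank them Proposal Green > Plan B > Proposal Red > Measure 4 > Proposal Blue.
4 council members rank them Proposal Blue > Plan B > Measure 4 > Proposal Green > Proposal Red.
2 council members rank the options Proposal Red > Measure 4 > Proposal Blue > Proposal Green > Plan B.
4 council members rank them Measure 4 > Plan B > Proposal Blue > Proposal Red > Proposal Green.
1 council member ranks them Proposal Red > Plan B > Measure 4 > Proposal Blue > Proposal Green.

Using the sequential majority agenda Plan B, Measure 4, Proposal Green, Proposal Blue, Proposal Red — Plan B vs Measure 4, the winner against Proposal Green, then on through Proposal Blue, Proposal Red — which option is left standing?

Round 1: Plan B vs Measure 4 — 7–6, Plan B advances.
Round 2: Plan B vs Proposal Green — 9–4, Plan B advances.
Round 3: Plan B vs Proposal Blue — 7–6, Plan B advances.
Round 4: Plan B vs Proposal Red — 10–3, Plan B advances.
Plan B survives the agenda.

Plan B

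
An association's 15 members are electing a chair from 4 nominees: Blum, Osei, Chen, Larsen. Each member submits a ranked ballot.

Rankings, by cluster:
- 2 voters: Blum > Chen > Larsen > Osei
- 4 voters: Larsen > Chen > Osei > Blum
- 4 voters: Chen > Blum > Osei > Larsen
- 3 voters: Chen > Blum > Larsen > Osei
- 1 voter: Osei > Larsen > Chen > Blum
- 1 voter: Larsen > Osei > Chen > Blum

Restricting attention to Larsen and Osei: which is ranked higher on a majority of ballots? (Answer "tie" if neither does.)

Ballots ranking Larsen above Osei: 2 + 4 + 3 + 1 = 10.
Ballots ranking Osei above Larsen: 15 − 10 = 5.
Larsen wins the head-to-head 10–5.

Larsen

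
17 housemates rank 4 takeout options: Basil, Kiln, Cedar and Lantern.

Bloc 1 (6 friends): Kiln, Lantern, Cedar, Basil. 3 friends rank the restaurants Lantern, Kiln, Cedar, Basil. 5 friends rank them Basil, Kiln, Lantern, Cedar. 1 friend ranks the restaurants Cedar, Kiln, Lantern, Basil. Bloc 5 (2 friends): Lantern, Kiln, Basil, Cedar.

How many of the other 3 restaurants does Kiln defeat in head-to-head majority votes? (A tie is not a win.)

3

Kiln against each rival (17 friends):
Kiln vs Basil: Kiln, 12–5.
Kiln vs Cedar: Kiln, 16–1.
Kiln vs Lantern: 12 to 5, Kiln.
Kiln beats Basil, Cedar, Lantern — 3 pairwise wins.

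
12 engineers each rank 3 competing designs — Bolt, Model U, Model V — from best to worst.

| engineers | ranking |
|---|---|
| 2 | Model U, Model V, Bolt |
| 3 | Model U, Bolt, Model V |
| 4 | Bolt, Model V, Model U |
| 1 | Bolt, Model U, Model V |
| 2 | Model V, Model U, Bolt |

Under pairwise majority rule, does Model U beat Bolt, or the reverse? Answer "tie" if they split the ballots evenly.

Model U

Ballots ranking Model U above Bolt: 2 + 3 + 2 = 7.
Ballots ranking Bolt above Model U: 12 − 7 = 5.
Model U wins the head-to-head 7–5.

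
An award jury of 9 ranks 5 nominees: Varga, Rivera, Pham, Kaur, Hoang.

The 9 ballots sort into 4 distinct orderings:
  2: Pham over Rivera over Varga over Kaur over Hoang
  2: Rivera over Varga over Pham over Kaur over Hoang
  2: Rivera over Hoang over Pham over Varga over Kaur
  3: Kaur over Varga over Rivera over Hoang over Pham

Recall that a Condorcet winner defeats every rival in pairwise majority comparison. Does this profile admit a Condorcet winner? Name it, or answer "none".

Head-to-head results (9 jurors):
Varga vs Rivera: Varga preferred on 3 ballots; Rivera wins 6–3.
Varga vs Pham: 5 to 4, Varga.
Varga vs Kaur: 2+2+2 = 6 for Varga, 3 for Kaur — Varga by 6–3.
Varga vs Hoang: Varga preferred on 2+2+3 = 7 ballots; Varga wins 7–2.
Rivera vs Pham: Rivera preferred on 2+2+3 = 7 ballots; Rivera wins 7–2.
Rivera vs Kaur: Rivera preferred on 2+2+2 = 6 ballots; Rivera wins 6–3.
Rivera vs Hoang: 9 to 0, Rivera.
Pham vs Kaur: 6 to 3, Pham.
Pham vs Hoang: Pham is ranked higher on 2+2 = 4 ballots, Hoang on 5. Hoang wins 5–4.
Kaur vs Hoang: 7 to 2, Kaur.
Rivera beats each of Varga, Pham, Kaur, Hoang — Rivera is the Condorcet winner.

Rivera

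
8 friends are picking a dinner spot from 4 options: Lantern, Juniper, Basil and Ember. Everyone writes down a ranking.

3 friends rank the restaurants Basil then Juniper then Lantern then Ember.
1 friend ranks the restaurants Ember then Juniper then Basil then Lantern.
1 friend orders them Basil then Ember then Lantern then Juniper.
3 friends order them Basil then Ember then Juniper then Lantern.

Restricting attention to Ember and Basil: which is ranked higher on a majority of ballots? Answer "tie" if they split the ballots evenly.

Ballots ranking Ember above Basil: 1.
Ballots ranking Basil above Ember: 8 − 1 = 7.
Basil wins the head-to-head 7–1.

Basil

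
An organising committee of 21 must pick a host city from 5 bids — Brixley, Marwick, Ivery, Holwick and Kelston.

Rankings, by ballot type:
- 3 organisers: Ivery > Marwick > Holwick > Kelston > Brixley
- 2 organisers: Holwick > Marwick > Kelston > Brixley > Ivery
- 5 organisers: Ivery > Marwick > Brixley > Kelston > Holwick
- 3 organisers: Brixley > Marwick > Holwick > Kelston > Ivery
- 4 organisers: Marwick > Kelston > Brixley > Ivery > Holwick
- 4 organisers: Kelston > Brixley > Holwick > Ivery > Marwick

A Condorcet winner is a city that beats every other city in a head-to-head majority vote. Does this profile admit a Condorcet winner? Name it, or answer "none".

none

Head-to-head results (21 organisers):
Brixley vs Marwick: Marwick, 14–7.
Brixley vs Ivery: Brixley wins 13–8.
Brixley–Holwick: Brixley 16–5.
Brixley vs Kelston: Kelston wins 13–8.
Marwick–Ivery: Ivery 12–9.
Marwick vs Holwick: Marwick wins 15–6.
Marwick–Kelston: Marwick 17–4.
Ivery vs Holwick: Ivery, 12–9.
Ivery–Kelston: Kelston 13–8.
Holwick–Kelston: Kelston 13–8.
No city is unbeaten: Brixley loses to Marwick; Marwick loses to Ivery; Ivery loses to Brixley; Holwick loses to Brixley; Kelston loses to Marwick. In particular Brixley beats Ivery beats Marwick beats Brixley is a majority cycle — no Condorcet winner exists.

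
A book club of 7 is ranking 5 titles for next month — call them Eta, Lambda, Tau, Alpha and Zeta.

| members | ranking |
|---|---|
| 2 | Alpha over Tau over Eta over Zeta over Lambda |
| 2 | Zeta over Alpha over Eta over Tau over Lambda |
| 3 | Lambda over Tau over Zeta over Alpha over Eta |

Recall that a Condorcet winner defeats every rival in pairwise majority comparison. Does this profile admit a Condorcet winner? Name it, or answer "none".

none

Check each pair by majority over 7 ballots:
Eta vs Lambda: 4 to 3, Eta.
Eta vs Tau: Eta preferred on 2 ballots; Tau wins 5–2.
Eta vs Alpha: 0 to 7, Alpha.
Eta vs Zeta: Eta preferred on 2 ballots; Zeta wins 5–2.
Lambda vs Tau: Lambda is ranked higher on 3 ballots, Tau on 4. Tau wins 4–3.
Lambda vs Alpha: Lambda preferred on 3 ballots; Alpha wins 4–3.
Lambda vs Zeta: 3 for Lambda, 4 for Zeta — Zeta by 4–3.
Tau vs Alpha: 3 for Tau, 4 for Alpha — Alpha by 4–3.
Tau vs Zeta: Tau is ranked higher on 2+3 = 5 ballots, Zeta on 2. Tau wins 5–2.
Alpha vs Zeta: Alpha preferred on 2 ballots; Zeta wins 5–2.
No book is unbeaten: Eta loses to Tau; Lambda loses to Eta; Tau loses to Alpha; Alpha loses to Zeta; Zeta loses to Tau. In particular Tau > Zeta > Alpha > Tau is a majority cycle — no Condorcet winner exists.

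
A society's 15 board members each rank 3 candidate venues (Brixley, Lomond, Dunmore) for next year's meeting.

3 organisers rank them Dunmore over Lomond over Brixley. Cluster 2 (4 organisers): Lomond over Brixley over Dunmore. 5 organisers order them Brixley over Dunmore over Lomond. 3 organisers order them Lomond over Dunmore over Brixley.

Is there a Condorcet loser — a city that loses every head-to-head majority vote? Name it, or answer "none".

Pairwise majorities:
Brixley vs Lomond: Brixley preferred on 5 ballots; Lomond wins 10–5.
Brixley vs Dunmore: Brixley, 9–6.
Lomond vs Dunmore: Lomond is ranked higher on 4+3 = 7 ballots, Dunmore on 8. Dunmore wins 8–7.
No city is winless: Brixley beats Dunmore; Lomond beats Brixley; Dunmore beats Lomond. There is no Condorcet loser.

none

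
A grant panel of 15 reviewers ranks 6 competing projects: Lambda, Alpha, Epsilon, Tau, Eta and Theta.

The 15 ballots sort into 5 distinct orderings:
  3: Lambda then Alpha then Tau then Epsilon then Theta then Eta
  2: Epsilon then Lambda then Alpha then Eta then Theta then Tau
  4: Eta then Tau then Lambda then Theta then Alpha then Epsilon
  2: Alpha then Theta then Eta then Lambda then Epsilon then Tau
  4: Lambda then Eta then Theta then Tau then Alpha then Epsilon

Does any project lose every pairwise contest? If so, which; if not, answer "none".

Epsilon

Pairwise majorities:
Lambda vs Alpha: Lambda, 13–2.
Lambda vs Epsilon: Lambda preferred on 3+4+2+4 = 13 ballots; Lambda wins 13–2.
Lambda–Tau: Lambda 11–4.
Lambda vs Eta: 3+2+4 = 9 for Lambda, 6 for Eta — Lambda by 9–6.
Lambda vs Theta: Lambda, 13–2.
Alpha vs Epsilon: Alpha preferred on 3+4+2+4 = 13 ballots; Alpha wins 13–2.
Alpha vs Tau: Tau wins 8–7.
Alpha vs Eta: Eta wins 8–7.
Alpha–Theta: Theta 8–7.
Epsilon–Tau: Tau 11–4.
Epsilon vs Eta: Eta wins 10–5.
Epsilon vs Theta: Theta wins 10–5.
Tau vs Eta: Eta, 12–3.
Tau–Theta: Theta 8–7.
Eta vs Theta: Eta, 10–5.
Epsilon is beaten in every head-to-head and is the Condorcet loser.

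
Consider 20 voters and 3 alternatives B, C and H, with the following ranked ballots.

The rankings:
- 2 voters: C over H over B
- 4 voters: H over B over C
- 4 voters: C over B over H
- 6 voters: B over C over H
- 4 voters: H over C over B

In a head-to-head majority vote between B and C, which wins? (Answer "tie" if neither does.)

Ballots ranking B above C: 4 + 6 = 10.
Ballots ranking C above B: 20 − 10 = 10.
10–10: the pair ties.

tie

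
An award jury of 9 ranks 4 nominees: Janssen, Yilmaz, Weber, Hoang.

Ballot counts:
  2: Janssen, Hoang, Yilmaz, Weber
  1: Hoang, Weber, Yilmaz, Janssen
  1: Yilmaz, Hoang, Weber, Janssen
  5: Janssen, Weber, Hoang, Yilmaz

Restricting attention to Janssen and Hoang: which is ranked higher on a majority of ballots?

Janssen

Ballots ranking Janssen above Hoang: 2 + 5 = 7.
Ballots ranking Hoang above Janssen: 9 − 7 = 2.
Janssen wins the head-to-head 7–2.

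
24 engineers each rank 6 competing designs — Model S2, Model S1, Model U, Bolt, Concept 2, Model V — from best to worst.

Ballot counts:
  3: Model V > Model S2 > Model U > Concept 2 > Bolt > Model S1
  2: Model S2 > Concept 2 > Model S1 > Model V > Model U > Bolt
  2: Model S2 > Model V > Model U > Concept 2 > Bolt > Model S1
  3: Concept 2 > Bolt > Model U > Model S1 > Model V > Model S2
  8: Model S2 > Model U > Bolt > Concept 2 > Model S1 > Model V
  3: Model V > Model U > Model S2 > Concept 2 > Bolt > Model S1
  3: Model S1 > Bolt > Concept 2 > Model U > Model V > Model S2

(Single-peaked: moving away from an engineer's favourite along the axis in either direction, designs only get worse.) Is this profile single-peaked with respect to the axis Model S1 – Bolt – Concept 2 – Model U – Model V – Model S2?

no

Axis positions: Model S1=1, Bolt=2, Concept 2=3, Model U=4, Model V=5, Model S2=6.
Ballot type 1 (peak Model V at position 5): ranking walks positions 5-6-4-3-2-1, expanding outward from the peak — single-peaked.
Ballot type 2: ranking walks positions 6-3-1-5-4-2; Concept 2 is ranked above Model V even though Model V lies between Concept 2 and the peak Model S2 on the axis — preferences dip and rise again. Not single-peaked.
Ballot type 3 (peak Model S2 at position 6): ranking walks positions 6-5-4-3-2-1, expanding outward from the peak — single-peaked.
Ballot type 4 (peak Concept 2 at position 3): ranking walks positions 3-2-4-1-5-6, expanding outward from the peak — single-peaked.
Ballot type 5: ranking walks positions 6-4-2-3-1-5; Model U is ranked above Model V even though Model V lies between Model U and the peak Model S2 on the axis — preferences dip and rise again. Not single-peaked.
Ballot type 6 (peak Model V at position 5): ranking walks positions 5-4-6-3-2-1, expanding outward from the peak — single-peaked.
Ballot type 7 (peak Model S1 at position 1): ranking walks positions 1-2-3-4-5-6, expanding outward from the peak — single-peaked.
Ballot type 2 violates single-peakedness, so the profile is not single-peaked on this axis.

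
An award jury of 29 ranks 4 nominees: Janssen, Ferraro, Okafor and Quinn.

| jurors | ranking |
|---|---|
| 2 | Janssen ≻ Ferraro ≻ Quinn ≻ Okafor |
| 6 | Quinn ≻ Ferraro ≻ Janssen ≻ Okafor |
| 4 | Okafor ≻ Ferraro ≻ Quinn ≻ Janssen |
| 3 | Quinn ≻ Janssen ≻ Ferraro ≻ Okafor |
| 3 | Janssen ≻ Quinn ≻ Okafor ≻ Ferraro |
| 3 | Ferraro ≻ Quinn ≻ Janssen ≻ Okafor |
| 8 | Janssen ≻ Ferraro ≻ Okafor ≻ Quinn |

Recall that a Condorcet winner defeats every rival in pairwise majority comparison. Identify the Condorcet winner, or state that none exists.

none

Pairwise majorities:
Janssen vs Ferraro: 2+3+3+8 = 16 for Janssen, 13 for Ferraro — Janssen by 16–13.
Janssen vs Okafor: Janssen preferred on 2+6+3+3+3+8 = 25 ballots; Janssen wins 25–4.
Janssen vs Quinn: Janssen preferred on 2+3+8 = 13 ballots; Quinn wins 16–13.
Ferraro vs Okafor: Ferraro is ranked higher on 2+6+3+3+8 = 22 ballots, Okafor on 7. Ferraro wins 22–7.
Ferraro vs Quinn: 17 to 12, Ferraro.
Okafor vs Quinn: 4+8 = 12 for Okafor, 17 for Quinn — Quinn by 17–12.
No nominee is unbeaten: Janssen loses to Quinn; Ferraro loses to Janssen; Okafor loses to Janssen; Quinn loses to Ferraro. In particular Janssen → Ferraro → Quinn → Janssen is a majority cycle — no Condorcet winner exists.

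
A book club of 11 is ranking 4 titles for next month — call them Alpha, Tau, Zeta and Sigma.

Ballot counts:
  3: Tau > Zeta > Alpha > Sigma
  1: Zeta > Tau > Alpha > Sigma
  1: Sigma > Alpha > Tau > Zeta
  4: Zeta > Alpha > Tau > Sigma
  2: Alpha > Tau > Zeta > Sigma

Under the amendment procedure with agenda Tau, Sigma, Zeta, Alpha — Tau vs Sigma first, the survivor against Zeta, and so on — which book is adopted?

Round 1: Tau vs Sigma — 10–1, Tau advances.
Round 2: Tau vs Zeta — 6–5, Tau advances.
Round 3: Tau vs Alpha — 4–7, Alpha advances.
The agenda winner is Alpha.

Alpha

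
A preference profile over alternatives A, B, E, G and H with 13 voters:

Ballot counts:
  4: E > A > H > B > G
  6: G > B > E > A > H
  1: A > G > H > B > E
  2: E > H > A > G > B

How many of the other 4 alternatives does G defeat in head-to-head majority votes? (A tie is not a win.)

G against each rival (13 voters):
G vs A: A wins 7–6.
G–B: G 9–4.
G vs E: 7 to 6, G.
G vs H: G is ranked higher on 6+1 = 7 ballots, H on 6. G wins 7–6.
G beats B, E, H; loses to A — 3 pairwise wins.

3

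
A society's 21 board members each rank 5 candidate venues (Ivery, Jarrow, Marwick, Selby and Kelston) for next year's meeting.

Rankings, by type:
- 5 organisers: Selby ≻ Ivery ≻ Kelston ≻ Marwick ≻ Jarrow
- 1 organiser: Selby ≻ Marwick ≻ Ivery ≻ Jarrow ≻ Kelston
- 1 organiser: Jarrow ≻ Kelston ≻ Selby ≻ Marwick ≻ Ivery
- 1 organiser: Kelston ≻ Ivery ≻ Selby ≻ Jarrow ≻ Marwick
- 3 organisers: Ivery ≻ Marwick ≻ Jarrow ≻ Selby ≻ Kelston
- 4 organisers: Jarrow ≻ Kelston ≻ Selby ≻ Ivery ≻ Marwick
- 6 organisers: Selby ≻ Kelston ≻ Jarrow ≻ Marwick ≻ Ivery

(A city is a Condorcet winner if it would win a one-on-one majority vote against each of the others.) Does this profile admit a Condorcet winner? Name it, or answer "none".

Check each pair by majority over 21 ballots:
Ivery vs Jarrow: Jarrow, 11–10.
Ivery–Marwick: Ivery 13–8.
Ivery–Selby: Selby 17–4.
Ivery vs Kelston: Kelston wins 12–9.
Jarrow vs Marwick: Jarrow wins 12–9.
Jarrow vs Selby: Selby, 13–8.
Jarrow–Kelston: Kelston 12–9.
Marwick–Selby: Selby 18–3.
Marwick vs Kelston: Kelston, 17–4.
Selby vs Kelston: Selby wins 15–6.
Selby beats each of Ivery, Jarrow, Marwick, Kelston — Selby is the Condorcet winner.

Selby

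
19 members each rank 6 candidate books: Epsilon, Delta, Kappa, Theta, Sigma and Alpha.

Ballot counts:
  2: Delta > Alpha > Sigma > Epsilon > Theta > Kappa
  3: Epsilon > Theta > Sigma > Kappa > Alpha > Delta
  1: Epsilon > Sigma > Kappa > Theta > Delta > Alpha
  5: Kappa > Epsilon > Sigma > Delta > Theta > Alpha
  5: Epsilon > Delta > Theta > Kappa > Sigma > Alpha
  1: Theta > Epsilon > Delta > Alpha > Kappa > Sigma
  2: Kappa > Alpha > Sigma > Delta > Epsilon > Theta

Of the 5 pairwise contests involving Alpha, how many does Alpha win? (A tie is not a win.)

0

Alpha against each rival (19 members):
Alpha vs Epsilon: 2+2 = 4 for Alpha, 15 for Epsilon — Epsilon by 15–4.
Alpha–Delta: Delta 14–5.
Alpha vs Kappa: 2+1 = 3 for Alpha, 16 for Kappa — Kappa by 16–3.
Alpha vs Theta: Theta, 15–4.
Alpha vs Sigma: Sigma, 14–5.
Alpha beats no one; loses to Epsilon, Delta, Kappa, Theta, Sigma — 0 pairwise wins.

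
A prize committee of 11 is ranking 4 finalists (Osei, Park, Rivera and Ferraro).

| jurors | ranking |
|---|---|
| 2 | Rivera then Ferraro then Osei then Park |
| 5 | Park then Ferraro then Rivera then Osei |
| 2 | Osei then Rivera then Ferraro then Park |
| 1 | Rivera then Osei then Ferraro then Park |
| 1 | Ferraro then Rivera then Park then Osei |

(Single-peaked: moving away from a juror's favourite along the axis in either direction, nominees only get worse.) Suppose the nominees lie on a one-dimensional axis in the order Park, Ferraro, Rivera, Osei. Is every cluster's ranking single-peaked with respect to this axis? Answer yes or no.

Axis positions: Park=1, Ferraro=2, Rivera=3, Osei=4.
Cluster 1 (peak Rivera at position 3): ranking walks positions 3-2-4-1, expanding outward from the peak — single-peaked.
Cluster 2 (peak Park at position 1): ranking walks positions 1-2-3-4, expanding outward from the peak — single-peaked.
Cluster 3 (peak Osei at position 4): ranking walks positions 4-3-2-1, expanding outward from the peak — single-peaked.
Cluster 4 (peak Rivera at position 3): ranking walks positions 3-4-2-1, expanding outward from the peak — single-peaked.
Cluster 5 (peak Ferraro at position 2): ranking walks positions 2-3-1-4, expanding outward from the peak — single-peaked.
Every ranking is single-peaked on this axis.

yes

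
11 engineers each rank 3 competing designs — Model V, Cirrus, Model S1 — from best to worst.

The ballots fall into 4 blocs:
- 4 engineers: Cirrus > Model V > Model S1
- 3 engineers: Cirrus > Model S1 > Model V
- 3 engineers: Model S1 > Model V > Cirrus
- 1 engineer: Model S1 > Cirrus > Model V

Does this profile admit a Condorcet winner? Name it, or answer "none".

Cirrus

Check each pair by majority over 11 ballots:
Model V vs Cirrus: 3 to 8, Cirrus.
Model V vs Model S1: 4 to 7, Model S1.
Cirrus vs Model S1: 4+3 = 7 for Cirrus, 4 for Model S1 — Cirrus by 7–4.
Cirrus wins every pairwise contest, so Cirrus is the Condorcet winner.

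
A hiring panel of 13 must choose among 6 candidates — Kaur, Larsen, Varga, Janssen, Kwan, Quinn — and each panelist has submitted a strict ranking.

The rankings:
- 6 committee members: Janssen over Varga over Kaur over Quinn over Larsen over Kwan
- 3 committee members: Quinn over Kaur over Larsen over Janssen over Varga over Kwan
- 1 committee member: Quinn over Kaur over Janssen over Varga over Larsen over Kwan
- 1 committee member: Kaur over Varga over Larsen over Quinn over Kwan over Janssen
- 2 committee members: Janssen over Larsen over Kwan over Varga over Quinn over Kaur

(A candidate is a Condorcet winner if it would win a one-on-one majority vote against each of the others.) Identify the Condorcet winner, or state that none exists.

Janssen

Head-to-head results (13 committee members):
Kaur vs Larsen: Kaur is ranked higher on 6+3+1+1 = 11 ballots, Larsen on 2. Kaur wins 11–2.
Kaur vs Varga: Kaur preferred on 3+1+1 = 5 ballots; Varga wins 8–5.
Kaur vs Janssen: 5 to 8, Janssen.
Kaur vs Kwan: Kaur is ranked higher on 6+3+1+1 = 11 ballots, Kwan on 2. Kaur wins 11–2.
Kaur vs Quinn: 7 to 6, Kaur.
Larsen vs Varga: Larsen is ranked higher on 3+2 = 5 ballots, Varga on 8. Varga wins 8–5.
Larsen vs Janssen: 4 to 9, Janssen.
Larsen vs Kwan: Larsen is ranked higher on 6+3+1+1+2 = 13 ballots, Kwan on 0. Larsen wins 13–0.
Larsen vs Quinn: 3 to 10, Quinn.
Varga vs Janssen: Varga is ranked higher on 1 ballot, Janssen on 12. Janssen wins 12–1.
Varga vs Kwan: Varga preferred on 6+3+1+1 = 11 ballots; Varga wins 11–2.
Varga vs Quinn: Varga is ranked higher on 6+1+2 = 9 ballots, Quinn on 4. Varga wins 9–4.
Janssen vs Kwan: 6+3+1+2 = 12 for Janssen, 1 for Kwan — Janssen by 12–1.
Janssen vs Quinn: Janssen preferred on 6+2 = 8 ballots; Janssen wins 8–5.
Kwan vs Quinn: 2 for Kwan, 11 for Quinn — Quinn by 11–2.
Janssen defeats every rival head-to-head and is the Condorcet winner.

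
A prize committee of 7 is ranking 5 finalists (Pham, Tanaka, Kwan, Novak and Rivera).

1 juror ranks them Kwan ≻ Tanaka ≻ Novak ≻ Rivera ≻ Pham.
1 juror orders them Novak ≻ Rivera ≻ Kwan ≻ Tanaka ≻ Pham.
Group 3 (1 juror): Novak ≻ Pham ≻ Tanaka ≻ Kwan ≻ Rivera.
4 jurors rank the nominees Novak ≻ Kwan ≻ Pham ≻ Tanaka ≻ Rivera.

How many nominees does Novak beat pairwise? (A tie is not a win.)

Novak against each rival (7 jurors):
Novak–Pham: Novak 7–0.
Novak vs Tanaka: Novak preferred on 1+1+4 = 6 ballots; Novak wins 6–1.
Novak vs Kwan: Novak is ranked higher on 1+1+4 = 6 ballots, Kwan on 1. Novak wins 6–1.
Novak vs Rivera: 1+1+1+4 = 7 for Novak, 0 for Rivera — Novak by 7–0.
Novak beats Pham, Tanaka, Kwan, Rivera — 4 pairwise wins.

4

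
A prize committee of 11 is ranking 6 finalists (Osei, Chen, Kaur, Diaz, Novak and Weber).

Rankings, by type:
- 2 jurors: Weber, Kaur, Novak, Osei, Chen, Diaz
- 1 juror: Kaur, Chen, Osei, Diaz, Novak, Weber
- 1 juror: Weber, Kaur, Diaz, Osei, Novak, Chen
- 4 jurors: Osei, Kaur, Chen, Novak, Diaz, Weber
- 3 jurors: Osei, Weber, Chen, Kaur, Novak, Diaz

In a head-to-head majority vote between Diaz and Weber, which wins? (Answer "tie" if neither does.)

Ballots ranking Diaz above Weber: 1 + 4 = 5.
Ballots ranking Weber above Diaz: 11 − 5 = 6.
Weber wins the head-to-head 6–5.

Weber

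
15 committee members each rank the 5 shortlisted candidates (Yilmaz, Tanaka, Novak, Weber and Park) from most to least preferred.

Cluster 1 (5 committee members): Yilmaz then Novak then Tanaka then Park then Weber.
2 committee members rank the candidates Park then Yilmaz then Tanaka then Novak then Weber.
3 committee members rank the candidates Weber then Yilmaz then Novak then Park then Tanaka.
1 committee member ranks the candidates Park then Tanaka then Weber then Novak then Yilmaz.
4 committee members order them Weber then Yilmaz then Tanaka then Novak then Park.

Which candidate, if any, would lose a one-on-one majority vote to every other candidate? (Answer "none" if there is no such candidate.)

Pairwise majorities:
Yilmaz vs Tanaka: Yilmaz, 14–1.
Yilmaz vs Novak: Yilmaz, 14–1.
Yilmaz vs Weber: 5+2 = 7 for Yilmaz, 8 for Weber — Weber by 8–7.
Yilmaz vs Park: Yilmaz preferred on 5+3+4 = 12 ballots; Yilmaz wins 12–3.
Tanaka vs Novak: Tanaka is ranked higher on 2+1+4 = 7 ballots, Novak on 8. Novak wins 8–7.
Tanaka vs Weber: 8 to 7, Tanaka.
Tanaka vs Park: Tanaka preferred on 5+4 = 9 ballots; Tanaka wins 9–6.
Novak vs Weber: Novak preferred on 5+2 = 7 ballots; Weber wins 8–7.
Novak vs Park: Novak, 12–3.
Weber vs Park: Weber preferred on 3+4 = 7 ballots; Park wins 8–7.
Each candidate has at least one pairwise win (Yilmaz beats Tanaka; Tanaka beats Weber; Novak beats Tanaka; Weber beats Yilmaz; Park beats Weber) — no Condorcet loser.

none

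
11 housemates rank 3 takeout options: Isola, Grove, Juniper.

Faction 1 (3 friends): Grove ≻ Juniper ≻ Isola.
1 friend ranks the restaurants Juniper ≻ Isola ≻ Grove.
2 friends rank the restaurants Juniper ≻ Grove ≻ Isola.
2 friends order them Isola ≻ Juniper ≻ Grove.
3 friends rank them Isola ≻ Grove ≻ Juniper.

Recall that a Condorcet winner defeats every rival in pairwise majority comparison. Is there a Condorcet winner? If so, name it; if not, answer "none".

Pairwise majorities:
Isola–Grove: Isola 6–5.
Isola vs Juniper: Juniper wins 6–5.
Grove vs Juniper: Grove wins 6–5.
Each restaurant drops at least one matchup (Isola loses to Juniper; Grove loses to Isola; Juniper loses to Grove); the cycle Isola → Grove → Juniper → Isola rules out a Condorcet winner.

none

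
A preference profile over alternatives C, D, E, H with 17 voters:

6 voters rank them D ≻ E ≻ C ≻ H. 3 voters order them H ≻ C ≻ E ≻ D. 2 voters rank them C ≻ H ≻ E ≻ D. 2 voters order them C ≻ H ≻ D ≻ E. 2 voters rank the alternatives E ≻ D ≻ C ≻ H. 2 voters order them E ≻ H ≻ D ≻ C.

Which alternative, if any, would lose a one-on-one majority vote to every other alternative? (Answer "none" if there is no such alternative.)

Pairwise majorities:
C vs D: 7 to 10, D.
C–E: E 10–7.
C vs H: C wins 12–5.
D vs E: E wins 9–8.
D vs H: H wins 9–8.
E–H: E 10–7.
Every alternative wins at least one matchup (C beats H; D beats C; E beats C; H beats D), so there is no Condorcet loser.

none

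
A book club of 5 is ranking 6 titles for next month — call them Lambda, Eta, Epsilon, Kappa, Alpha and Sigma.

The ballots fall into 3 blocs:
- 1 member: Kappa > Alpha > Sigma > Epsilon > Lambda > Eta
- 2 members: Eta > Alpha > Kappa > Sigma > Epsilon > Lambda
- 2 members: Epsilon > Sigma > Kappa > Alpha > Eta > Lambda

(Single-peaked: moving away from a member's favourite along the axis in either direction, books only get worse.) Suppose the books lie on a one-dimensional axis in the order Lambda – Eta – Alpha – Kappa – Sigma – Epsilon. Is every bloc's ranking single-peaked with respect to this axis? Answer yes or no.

Axis positions: Lambda=1, Eta=2, Alpha=3, Kappa=4, Sigma=5, Epsilon=6.
Bloc 1: ranking walks positions 4-3-5-6-1-2; Lambda is ranked above Eta even though Eta lies between Lambda and the peak Kappa on the axis — preferences dip and rise again. Not single-peaked.
Bloc 2 (peak Eta at position 2): ranking walks positions 2-3-4-5-6-1, expanding outward from the peak — single-peaked.
Bloc 3 (peak Epsilon at position 6): ranking walks positions 6-5-4-3-2-1, expanding outward from the peak — single-peaked.
Bloc 1 violates single-peakedness, so the profile is not single-peaked on this axis.

no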